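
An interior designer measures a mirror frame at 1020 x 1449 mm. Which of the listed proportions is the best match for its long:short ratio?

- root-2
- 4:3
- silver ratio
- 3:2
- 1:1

root-2

1449/1020 ≈ 1.421. Nearest candidates are root-2 (1.414, off by 0.007) and 3:2 (1.500, off by 0.079).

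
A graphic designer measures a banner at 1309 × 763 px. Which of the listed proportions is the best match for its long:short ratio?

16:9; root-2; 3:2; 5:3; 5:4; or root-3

root-3

1309/763 ≈ 1.716. Nearest candidates are root-3 (1.732, off by 0.016) and 5:3 (1.667, off by 0.049).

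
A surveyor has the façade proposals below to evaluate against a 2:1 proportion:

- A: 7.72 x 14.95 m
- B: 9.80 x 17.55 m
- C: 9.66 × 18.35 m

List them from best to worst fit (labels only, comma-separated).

Ratios: A = 14.95 / 7.72 ≈ 1.937; B = 17.55 / 9.80 ≈ 1.791; C = 18.35 / 9.66 ≈ 1.900.
|Δ from 2.000|: A 0.063; B 0.209; C 0.100.

A, C, B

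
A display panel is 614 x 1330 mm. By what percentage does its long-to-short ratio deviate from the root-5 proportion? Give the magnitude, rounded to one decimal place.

Ratio = 1330 / 614 ≈ 2.1661.
Ideal root-5 ≈ 2.2361. |2.1661 − 2.2361| / 2.2361 ≈ 3.13% → 3.1%.

3.1%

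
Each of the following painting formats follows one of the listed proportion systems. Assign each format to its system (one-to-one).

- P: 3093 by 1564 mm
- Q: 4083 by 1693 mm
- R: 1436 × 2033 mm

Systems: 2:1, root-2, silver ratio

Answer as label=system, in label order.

P=2:1, Q=silver ratio, R=root-2

Ratios: P ≈ 1.978; Q ≈ 2.412; R ≈ 1.416.
Targets: 2:1 ≈ 2.000; root-2 ≈ 1.414; silver ratio ≈ 2.414.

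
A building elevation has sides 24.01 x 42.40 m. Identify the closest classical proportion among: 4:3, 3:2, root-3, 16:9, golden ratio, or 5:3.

16:9

Ratio = 42.40 / 24.01 ≈ 1.766.
Distances: 4:3 1.333 (Δ 0.433); 3:2 1.500 (Δ 0.266); root-3 1.732 (Δ 0.034); 16:9 1.778 (Δ 0.012); golden ratio 1.618 (Δ 0.148); 5:3 1.667 (Δ 0.099).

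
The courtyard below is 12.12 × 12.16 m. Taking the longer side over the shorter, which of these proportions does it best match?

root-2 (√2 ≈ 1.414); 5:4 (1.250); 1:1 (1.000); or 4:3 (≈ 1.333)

1:1

12.16/12.12 ≈ 1.003. Nearest candidates are 1:1 (1.000, off by 0.003) and 5:4 (1.250, off by 0.247).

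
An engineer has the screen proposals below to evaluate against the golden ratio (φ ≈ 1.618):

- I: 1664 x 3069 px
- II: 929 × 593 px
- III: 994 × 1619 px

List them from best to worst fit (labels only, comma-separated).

III, II, I

I: 3069/1664 ≈ 1.844 → |1.844 − 1.618| = 0.226
II: 929/593 ≈ 1.567 → |1.567 − 1.618| = 0.051
III: 1619/994 ≈ 1.629 → |1.629 − 1.618| = 0.011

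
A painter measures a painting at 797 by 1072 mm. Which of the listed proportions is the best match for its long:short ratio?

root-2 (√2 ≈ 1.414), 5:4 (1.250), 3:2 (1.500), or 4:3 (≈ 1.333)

Ratio = 1072 / 797 ≈ 1.345.
Distances: root-2 1.414 (Δ 0.069); 5:4 1.250 (Δ 0.095); 3:2 1.500 (Δ 0.155); 4:3 1.333 (Δ 0.012).

4:3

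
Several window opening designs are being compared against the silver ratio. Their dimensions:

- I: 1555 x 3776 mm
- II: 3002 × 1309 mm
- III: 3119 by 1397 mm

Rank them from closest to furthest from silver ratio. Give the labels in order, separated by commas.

I: 3776/1555 ≈ 2.428 → |2.428 − 2.414| = 0.014
II: 3002/1309 ≈ 2.293 → |2.293 − 2.414| = 0.121
III: 3119/1397 ≈ 2.233 → |2.233 − 2.414| = 0.181

I, II, III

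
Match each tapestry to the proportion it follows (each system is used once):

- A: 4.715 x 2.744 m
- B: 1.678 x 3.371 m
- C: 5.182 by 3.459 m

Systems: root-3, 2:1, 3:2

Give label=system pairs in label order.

Ratios: A ≈ 1.718; B ≈ 2.009; C ≈ 1.498.
Targets: root-3 ≈ 1.732; 2:1 ≈ 2.000; 3:2 ≈ 1.500.

A=root-3, B=2:1, C=3:2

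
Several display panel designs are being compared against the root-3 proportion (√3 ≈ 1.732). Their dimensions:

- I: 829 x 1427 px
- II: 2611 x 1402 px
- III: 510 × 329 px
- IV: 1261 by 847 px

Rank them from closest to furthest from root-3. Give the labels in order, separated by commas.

I, II, III, IV

Ratios: I = 1427 / 829 ≈ 1.721; II = 2611 / 1402 ≈ 1.862; III = 510 / 329 ≈ 1.550; IV = 1261 / 847 ≈ 1.489.
|Δ from 1.732|: I 0.011; II 0.130; III 0.182; IV 0.243.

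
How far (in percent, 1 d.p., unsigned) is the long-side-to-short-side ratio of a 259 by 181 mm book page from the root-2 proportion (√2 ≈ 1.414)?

1.2%

Ratio = 259 / 181 ≈ 1.4309.
Ideal root-2 ≈ 1.4142. |1.4309 − 1.4142| / 1.4142 ≈ 1.18% → 1.2%.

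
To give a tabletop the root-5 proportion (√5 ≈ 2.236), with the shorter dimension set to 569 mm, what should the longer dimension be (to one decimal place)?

root-5 ≈ 2.23607.
Longer side = 569 × 2.23607 ≈ 1272.324 → 1272.3 mm.

1272.3 mm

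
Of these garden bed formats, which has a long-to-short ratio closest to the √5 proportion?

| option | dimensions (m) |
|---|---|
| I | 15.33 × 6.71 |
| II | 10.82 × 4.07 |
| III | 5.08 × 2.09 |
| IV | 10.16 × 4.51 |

IV

Ratios (long/short): I ≈ 2.285; II ≈ 2.658; III ≈ 2.431; IV ≈ 2.253.
root-5 ≈ 2.236; option IV is nearest (Δ 0.017).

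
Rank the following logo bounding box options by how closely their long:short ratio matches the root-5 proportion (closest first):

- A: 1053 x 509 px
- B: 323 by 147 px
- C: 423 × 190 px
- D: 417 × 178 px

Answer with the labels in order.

Ratios: A = 1053 / 509 ≈ 2.069; B = 323 / 147 ≈ 2.197; C = 423 / 190 ≈ 2.226; D = 417 / 178 ≈ 2.343.
|Δ from 2.236|: A 0.167; B 0.039; C 0.010; D 0.107.

C, B, D, A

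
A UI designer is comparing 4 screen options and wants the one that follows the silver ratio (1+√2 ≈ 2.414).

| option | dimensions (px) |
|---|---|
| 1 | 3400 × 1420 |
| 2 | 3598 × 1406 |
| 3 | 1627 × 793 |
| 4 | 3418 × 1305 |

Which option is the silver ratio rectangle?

1

Ratios (long/short): 1 ≈ 2.394; 2 ≈ 2.559; 3 ≈ 2.052; 4 ≈ 2.619.
silver ratio ≈ 2.414; option 1 is nearest (Δ 0.020).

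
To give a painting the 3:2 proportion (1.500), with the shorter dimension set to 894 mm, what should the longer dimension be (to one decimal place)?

1341.0 mm

3:2 = 1.50000.
Longer side = 894 × 1.50000 ≈ 1341.000 → 1341.0 mm.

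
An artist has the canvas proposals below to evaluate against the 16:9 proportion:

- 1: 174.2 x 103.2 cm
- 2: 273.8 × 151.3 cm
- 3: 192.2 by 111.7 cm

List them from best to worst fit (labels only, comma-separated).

1: 174.2/103.2 ≈ 1.688 → |1.688 − 1.778| = 0.090
2: 273.8/151.3 ≈ 1.810 → |1.810 − 1.778| = 0.032
3: 192.2/111.7 ≈ 1.721 → |1.721 − 1.778| = 0.057

2, 3, 1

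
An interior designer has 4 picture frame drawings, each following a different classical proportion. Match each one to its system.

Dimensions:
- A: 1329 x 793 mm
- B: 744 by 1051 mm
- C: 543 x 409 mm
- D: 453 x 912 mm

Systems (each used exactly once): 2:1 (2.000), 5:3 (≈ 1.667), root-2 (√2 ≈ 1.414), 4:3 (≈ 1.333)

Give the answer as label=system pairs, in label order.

A=5:3, B=root-2, C=4:3, D=2:1

Ratios: A ≈ 1.676; B ≈ 1.413; C ≈ 1.328; D ≈ 2.013.
Targets: 2:1 ≈ 2.000; 5:3 ≈ 1.667; root-2 ≈ 1.414; 4:3 ≈ 1.333.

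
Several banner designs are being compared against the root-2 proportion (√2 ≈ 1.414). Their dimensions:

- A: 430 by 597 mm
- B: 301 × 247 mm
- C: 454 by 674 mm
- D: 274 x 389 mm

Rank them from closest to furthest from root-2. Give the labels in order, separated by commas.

A: 597/430 ≈ 1.388 → |1.388 − 1.414| = 0.026
B: 301/247 ≈ 1.219 → |1.219 − 1.414| = 0.195
C: 674/454 ≈ 1.485 → |1.485 − 1.414| = 0.071
D: 389/274 ≈ 1.420 → |1.420 − 1.414| = 0.006

D, A, C, B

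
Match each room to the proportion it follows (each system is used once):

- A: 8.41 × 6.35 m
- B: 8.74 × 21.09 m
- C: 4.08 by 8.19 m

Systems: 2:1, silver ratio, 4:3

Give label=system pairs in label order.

A=4:3, B=silver ratio, C=2:1

A = 8.41/6.35 ≈ 1.324 → 4:3 (1.333)
B = 21.09/8.74 ≈ 2.413 → silver ratio (2.414)
C = 8.19/4.08 ≈ 2.007 → 2:1 (2.000)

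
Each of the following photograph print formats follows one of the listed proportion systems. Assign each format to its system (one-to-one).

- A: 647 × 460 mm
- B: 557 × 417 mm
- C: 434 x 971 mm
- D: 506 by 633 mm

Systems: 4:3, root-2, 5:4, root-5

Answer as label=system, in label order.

Ratios: A ≈ 1.407; B ≈ 1.336; C ≈ 2.237; D ≈ 1.251.
Targets: 4:3 ≈ 1.333; root-2 ≈ 1.414; 5:4 ≈ 1.250; root-5 ≈ 2.236.

A=root-2, B=4:3, C=root-5, D=5:4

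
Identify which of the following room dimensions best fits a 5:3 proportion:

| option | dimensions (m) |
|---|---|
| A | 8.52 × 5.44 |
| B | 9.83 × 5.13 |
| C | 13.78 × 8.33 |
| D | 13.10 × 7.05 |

Ratios (long/short): A ≈ 1.566; B ≈ 1.916; C ≈ 1.654; D ≈ 1.858.
5:3 ≈ 1.667; option C is nearest (Δ 0.013).

C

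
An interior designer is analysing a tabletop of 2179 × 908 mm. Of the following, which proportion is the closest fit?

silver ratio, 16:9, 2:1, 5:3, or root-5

2179/908 ≈ 2.400. Nearest candidates are silver ratio (2.414, off by 0.014) and root-5 (2.236, off by 0.164).

silver ratio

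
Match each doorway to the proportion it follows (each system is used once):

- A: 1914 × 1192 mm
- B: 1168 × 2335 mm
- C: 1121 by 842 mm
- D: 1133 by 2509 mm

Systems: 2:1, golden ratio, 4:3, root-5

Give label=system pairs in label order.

A = 1914/1192 ≈ 1.606 → golden ratio (1.618)
B = 2335/1168 ≈ 1.999 → 2:1 (2.000)
C = 1121/842 ≈ 1.331 → 4:3 (1.333)
D = 2509/1133 ≈ 2.214 → root-5 (2.236)

A=golden ratio, B=2:1, C=4:3, D=root-5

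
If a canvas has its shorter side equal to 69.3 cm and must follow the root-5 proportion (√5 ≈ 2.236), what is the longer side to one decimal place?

root-5 ≈ 2.23607.
Longer side = 69.3 × 2.23607 ≈ 154.960 → 155.0 cm.

155.0 cm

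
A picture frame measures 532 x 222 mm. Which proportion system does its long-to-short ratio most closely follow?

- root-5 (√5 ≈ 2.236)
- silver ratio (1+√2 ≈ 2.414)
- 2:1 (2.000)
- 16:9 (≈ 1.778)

silver ratio

532/222 ≈ 2.396. Nearest candidates are silver ratio (2.414, off by 0.018) and root-5 (2.236, off by 0.160).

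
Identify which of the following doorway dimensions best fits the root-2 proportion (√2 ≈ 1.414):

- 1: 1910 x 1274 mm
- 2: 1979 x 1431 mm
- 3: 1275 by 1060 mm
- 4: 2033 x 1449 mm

4

Target root-2 ≈ 1.414.
1: 1.499 (Δ0.085)  2: 1.383 (Δ0.031)  3: 1.203 (Δ0.211)  4: 1.403 (Δ0.011)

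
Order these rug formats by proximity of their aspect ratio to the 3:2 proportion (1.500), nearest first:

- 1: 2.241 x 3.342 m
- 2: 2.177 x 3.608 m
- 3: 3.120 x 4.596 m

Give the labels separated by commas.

1, 3, 2

1: 3.342/2.241 ≈ 1.491 → |1.491 − 1.500| = 0.009
2: 3.608/2.177 ≈ 1.657 → |1.657 − 1.500| = 0.157
3: 4.596/3.120 ≈ 1.473 → |1.473 − 1.500| = 0.027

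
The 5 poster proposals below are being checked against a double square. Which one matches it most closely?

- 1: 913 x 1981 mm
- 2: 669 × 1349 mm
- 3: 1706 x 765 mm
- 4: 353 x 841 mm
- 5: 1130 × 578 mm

Ratios (long/short): 1 ≈ 2.170; 2 ≈ 2.016; 3 ≈ 2.230; 4 ≈ 2.382; 5 ≈ 1.955.
2:1 ≈ 2.000; option 2 is nearest (Δ 0.016).

2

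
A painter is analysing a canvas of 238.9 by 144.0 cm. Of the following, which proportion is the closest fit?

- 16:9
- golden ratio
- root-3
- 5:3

5:3

238.9/144.0 ≈ 1.659. Nearest candidates are 5:3 (1.667, off by 0.008) and golden ratio (1.618, off by 0.041).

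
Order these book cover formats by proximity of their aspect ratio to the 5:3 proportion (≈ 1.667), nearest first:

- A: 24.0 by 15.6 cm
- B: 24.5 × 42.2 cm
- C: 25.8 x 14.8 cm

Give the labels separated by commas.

B, C, A

A: 24.0/15.6 ≈ 1.538 → |1.538 − 1.667| = 0.129
B: 42.2/24.5 ≈ 1.722 → |1.722 − 1.667| = 0.055
C: 25.8/14.8 ≈ 1.743 → |1.743 − 1.667| = 0.076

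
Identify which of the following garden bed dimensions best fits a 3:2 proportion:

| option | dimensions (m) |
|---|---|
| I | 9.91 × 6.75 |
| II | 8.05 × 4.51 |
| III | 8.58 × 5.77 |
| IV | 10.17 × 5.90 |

III

Target 3:2 ≈ 1.500.
I: 1.468 (Δ0.032)  II: 1.785 (Δ0.285)  III: 1.487 (Δ0.013)  IV: 1.724 (Δ0.224)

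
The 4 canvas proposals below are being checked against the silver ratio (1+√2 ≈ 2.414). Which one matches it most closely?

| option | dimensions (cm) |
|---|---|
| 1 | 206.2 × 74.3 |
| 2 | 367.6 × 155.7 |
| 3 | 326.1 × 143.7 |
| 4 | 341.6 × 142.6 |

Target silver ratio ≈ 2.414.
1: 2.775 (Δ0.361)  2: 2.361 (Δ0.053)  3: 2.269 (Δ0.145)  4: 2.396 (Δ0.018)

4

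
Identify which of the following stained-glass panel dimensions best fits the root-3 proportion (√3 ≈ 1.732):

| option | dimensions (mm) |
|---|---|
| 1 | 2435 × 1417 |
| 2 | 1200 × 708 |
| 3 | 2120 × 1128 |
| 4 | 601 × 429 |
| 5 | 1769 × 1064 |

1

Target root-3 ≈ 1.732.
1: 1.718 (Δ0.014)  2: 1.695 (Δ0.037)  3: 1.879 (Δ0.147)  4: 1.401 (Δ0.331)  5: 1.663 (Δ0.069)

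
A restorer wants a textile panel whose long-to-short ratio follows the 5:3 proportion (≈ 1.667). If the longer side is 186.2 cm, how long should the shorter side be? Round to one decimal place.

5:3 ≈ 1.66667.
Shorter side = 186.2 ÷ 1.66667 ≈ 111.720 → 111.7 cm.

111.7 cm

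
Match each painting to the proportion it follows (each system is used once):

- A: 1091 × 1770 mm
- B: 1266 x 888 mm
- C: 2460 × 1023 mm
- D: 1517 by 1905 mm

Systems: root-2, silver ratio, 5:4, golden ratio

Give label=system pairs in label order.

Ratios: A ≈ 1.622; B ≈ 1.426; C ≈ 2.405; D ≈ 1.256.
Targets: root-2 ≈ 1.414; silver ratio ≈ 2.414; 5:4 ≈ 1.250; golden ratio ≈ 1.618.

A=golden ratio, B=root-2, C=silver ratio, D=5:4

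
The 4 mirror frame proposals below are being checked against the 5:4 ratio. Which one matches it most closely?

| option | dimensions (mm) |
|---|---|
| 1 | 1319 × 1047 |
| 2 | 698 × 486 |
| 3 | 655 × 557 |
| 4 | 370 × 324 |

Ratios (long/short): 1 ≈ 1.260; 2 ≈ 1.436; 3 ≈ 1.176; 4 ≈ 1.142.
5:4 ≈ 1.250; option 1 is nearest (Δ 0.010).

1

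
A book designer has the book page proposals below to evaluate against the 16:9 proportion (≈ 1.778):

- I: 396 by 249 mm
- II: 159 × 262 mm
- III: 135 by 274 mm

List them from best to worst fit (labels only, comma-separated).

II, I, III

I: 396/249 ≈ 1.590 → |1.590 − 1.778| = 0.188
II: 262/159 ≈ 1.648 → |1.648 − 1.778| = 0.130
III: 274/135 ≈ 2.030 → |2.030 − 1.778| = 0.252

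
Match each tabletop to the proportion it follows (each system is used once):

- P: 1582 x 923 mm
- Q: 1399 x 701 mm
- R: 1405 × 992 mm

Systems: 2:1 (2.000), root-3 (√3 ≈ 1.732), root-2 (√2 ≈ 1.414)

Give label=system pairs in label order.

P=root-3, Q=2:1, R=root-2

Ratios: P ≈ 1.714; Q ≈ 1.996; R ≈ 1.416.
Targets: 2:1 ≈ 2.000; root-3 ≈ 1.732; root-2 ≈ 1.414.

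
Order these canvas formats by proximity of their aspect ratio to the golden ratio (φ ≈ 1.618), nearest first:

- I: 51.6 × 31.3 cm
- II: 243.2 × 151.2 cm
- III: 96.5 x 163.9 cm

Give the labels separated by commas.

II, I, III

I: 51.6/31.3 ≈ 1.649 → |1.649 − 1.618| = 0.031
II: 243.2/151.2 ≈ 1.608 → |1.608 − 1.618| = 0.010
III: 163.9/96.5 ≈ 1.698 → |1.698 − 1.618| = 0.080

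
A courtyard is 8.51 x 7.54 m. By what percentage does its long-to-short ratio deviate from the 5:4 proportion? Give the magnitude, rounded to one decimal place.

9.7%

Ratio = 8.51 / 7.54 ≈ 1.1286.
Ideal 5:4 = 1.2500. |1.1286 − 1.2500| / 1.2500 ≈ 9.71% → 9.7%.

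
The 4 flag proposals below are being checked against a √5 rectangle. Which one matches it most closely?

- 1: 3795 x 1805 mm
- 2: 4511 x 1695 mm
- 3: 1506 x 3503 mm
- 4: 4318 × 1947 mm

Target root-5 ≈ 2.236.
1: 2.102 (Δ0.134)  2: 2.661 (Δ0.425)  3: 2.326 (Δ0.090)  4: 2.218 (Δ0.018)

4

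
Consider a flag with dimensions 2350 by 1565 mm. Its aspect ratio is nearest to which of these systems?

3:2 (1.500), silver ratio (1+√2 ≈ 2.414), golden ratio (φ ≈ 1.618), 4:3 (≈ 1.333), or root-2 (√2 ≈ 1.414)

3:2

2350/1565 ≈ 1.502. Nearest candidates are 3:2 (1.500, off by 0.002) and root-2 (1.414, off by 0.088).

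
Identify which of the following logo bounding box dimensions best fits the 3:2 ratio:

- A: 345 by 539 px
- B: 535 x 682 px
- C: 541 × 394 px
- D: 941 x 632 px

Ratios (long/short): A ≈ 1.562; B ≈ 1.275; C ≈ 1.373; D ≈ 1.489.
3:2 ≈ 1.500; option D is nearest (Δ 0.011).

D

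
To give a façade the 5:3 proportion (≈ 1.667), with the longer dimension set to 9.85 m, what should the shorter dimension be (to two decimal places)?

5.91 m

5:3 ≈ 1.66667.
Shorter side = 9.85 ÷ 1.66667 ≈ 5.9100 → 5.91 m.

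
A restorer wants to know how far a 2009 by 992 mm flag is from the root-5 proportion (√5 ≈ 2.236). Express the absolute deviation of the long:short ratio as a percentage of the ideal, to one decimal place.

9.4%

Ratio = 2009 / 992 ≈ 2.0252.
Ideal root-5 ≈ 2.2361. |2.0252 − 2.2361| / 2.2361 ≈ 9.43% → 9.4%.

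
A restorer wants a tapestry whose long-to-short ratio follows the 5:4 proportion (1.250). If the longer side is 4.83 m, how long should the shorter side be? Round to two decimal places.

3.86 m

5:4 = 1.25000.
Shorter side = 4.83 ÷ 1.25000 ≈ 3.8640 → 3.86 m.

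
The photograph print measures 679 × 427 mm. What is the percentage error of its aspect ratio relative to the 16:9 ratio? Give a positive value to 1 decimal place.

10.6%

Ratio = 679 / 427 ≈ 1.5902.
Ideal 16:9 ≈ 1.7778. |1.5902 − 1.7778| / 1.7778 ≈ 10.55% → 10.6%.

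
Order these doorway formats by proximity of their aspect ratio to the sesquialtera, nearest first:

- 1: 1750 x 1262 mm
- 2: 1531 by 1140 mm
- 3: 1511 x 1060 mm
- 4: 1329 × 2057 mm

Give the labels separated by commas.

4, 3, 1, 2

1: 1750/1262 ≈ 1.387 → |1.387 − 1.500| = 0.113
2: 1531/1140 ≈ 1.343 → |1.343 − 1.500| = 0.157
3: 1511/1060 ≈ 1.425 → |1.425 − 1.500| = 0.075
4: 2057/1329 ≈ 1.548 → |1.548 − 1.500| = 0.048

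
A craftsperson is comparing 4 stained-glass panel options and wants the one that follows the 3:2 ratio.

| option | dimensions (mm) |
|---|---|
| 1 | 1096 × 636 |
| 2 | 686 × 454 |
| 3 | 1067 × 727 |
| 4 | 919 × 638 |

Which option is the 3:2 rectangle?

Target 3:2 ≈ 1.500.
1: 1.723 (Δ0.223)  2: 1.511 (Δ0.011)  3: 1.468 (Δ0.032)  4: 1.440 (Δ0.060)

2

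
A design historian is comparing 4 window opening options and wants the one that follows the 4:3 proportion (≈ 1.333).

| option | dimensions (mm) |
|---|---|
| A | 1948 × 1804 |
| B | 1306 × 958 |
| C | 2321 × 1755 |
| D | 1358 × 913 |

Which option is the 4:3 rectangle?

Ratios (long/short): A ≈ 1.080; B ≈ 1.363; C ≈ 1.323; D ≈ 1.487.
4:3 ≈ 1.333; option C is nearest (Δ 0.010).

C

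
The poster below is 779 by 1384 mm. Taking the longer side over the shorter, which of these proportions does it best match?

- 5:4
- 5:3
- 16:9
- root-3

16:9

Ratio = 1384 / 779 ≈ 1.777.
Distances: 5:4 1.250 (Δ 0.527); 5:3 1.667 (Δ 0.110); 16:9 1.778 (Δ 0.001); root-3 1.732 (Δ 0.045).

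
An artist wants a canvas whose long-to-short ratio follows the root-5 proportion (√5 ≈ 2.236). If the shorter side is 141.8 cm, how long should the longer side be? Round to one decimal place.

317.1 cm

root-5 ≈ 2.23607.
Longer side = 141.8 × 2.23607 ≈ 317.075 → 317.1 cm.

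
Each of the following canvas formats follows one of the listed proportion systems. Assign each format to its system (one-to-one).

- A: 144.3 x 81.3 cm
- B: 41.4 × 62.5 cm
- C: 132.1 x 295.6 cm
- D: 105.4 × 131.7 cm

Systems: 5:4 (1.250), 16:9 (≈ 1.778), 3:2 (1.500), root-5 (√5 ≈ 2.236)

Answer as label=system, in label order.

A = 144.3/81.3 ≈ 1.775 → 16:9 (1.778)
B = 62.5/41.4 ≈ 1.510 → 3:2 (1.500)
C = 295.6/132.1 ≈ 2.238 → root-5 (2.236)
D = 131.7/105.4 ≈ 1.250 → 5:4 (1.250)

A=16:9, B=3:2, C=root-5, D=5:4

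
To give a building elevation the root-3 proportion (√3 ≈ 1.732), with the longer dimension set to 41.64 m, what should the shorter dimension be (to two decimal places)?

24.04 m

root-3 ≈ 1.73205.
Shorter side = 41.64 ÷ 1.73205 ≈ 24.0409 → 24.04 m.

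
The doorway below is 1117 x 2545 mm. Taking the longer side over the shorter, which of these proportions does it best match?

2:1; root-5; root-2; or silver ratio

2545/1117 ≈ 2.278. Nearest candidates are root-5 (2.236, off by 0.042) and silver ratio (2.414, off by 0.136).

root-5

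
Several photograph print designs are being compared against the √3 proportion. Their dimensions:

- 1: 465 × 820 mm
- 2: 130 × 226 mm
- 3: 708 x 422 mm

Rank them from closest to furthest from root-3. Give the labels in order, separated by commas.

Ratios: 1 = 820 / 465 ≈ 1.763; 2 = 226 / 130 ≈ 1.738; 3 = 708 / 422 ≈ 1.678.
|Δ from 1.732|: 1 0.031; 2 0.006; 3 0.054.

2, 1, 3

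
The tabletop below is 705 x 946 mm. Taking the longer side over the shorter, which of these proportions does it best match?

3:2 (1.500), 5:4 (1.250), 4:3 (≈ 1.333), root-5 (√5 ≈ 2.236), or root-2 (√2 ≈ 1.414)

Ratio = 946 / 705 ≈ 1.342.
Distances: 3:2 1.500 (Δ 0.158); 5:4 1.250 (Δ 0.092); 4:3 1.333 (Δ 0.009); root-5 2.236 (Δ 0.894); root-2 1.414 (Δ 0.072).

4:3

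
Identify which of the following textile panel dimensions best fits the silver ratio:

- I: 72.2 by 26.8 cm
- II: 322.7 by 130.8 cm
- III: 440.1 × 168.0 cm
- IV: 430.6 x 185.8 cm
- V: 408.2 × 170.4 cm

V

Target silver ratio ≈ 2.414.
I: 2.694 (Δ0.280)  II: 2.467 (Δ0.053)  III: 2.620 (Δ0.206)  IV: 2.318 (Δ0.096)  V: 2.396 (Δ0.018)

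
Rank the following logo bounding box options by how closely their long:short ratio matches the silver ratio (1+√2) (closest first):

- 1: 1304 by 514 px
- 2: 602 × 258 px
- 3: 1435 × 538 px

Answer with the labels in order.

2, 1, 3

1: 1304/514 ≈ 2.537 → |2.537 − 2.414| = 0.123
2: 602/258 ≈ 2.333 → |2.333 − 2.414| = 0.081
3: 1435/538 ≈ 2.667 → |2.667 − 2.414| = 0.253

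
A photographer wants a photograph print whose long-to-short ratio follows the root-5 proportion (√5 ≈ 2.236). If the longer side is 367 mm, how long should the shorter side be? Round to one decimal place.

root-5 ≈ 2.23607.
Shorter side = 367 ÷ 2.23607 ≈ 164.127 → 164.1 mm.

164.1 mm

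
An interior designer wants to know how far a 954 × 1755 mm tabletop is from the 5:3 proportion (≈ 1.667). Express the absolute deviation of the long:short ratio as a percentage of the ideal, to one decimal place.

10.4%

Ratio = 1755 / 954 ≈ 1.8396.
Ideal 5:3 ≈ 1.6667. |1.8396 − 1.6667| / 1.6667 ≈ 10.37% → 10.4%.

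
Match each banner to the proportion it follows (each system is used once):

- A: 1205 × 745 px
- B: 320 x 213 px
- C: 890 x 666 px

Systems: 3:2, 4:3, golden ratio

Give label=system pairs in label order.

Ratios: A ≈ 1.617; B ≈ 1.502; C ≈ 1.336.
Targets: 3:2 ≈ 1.500; 4:3 ≈ 1.333; golden ratio ≈ 1.618.

A=golden ratio, B=3:2, C=4:3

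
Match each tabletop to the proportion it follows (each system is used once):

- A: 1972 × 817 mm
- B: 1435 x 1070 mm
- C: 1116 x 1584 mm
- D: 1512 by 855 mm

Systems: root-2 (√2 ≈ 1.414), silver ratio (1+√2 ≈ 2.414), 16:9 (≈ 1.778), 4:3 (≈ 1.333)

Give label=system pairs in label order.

A=silver ratio, B=4:3, C=root-2, D=16:9

A = 1972/817 ≈ 2.414 → silver ratio (2.414)
B = 1435/1070 ≈ 1.341 → 4:3 (1.333)
C = 1584/1116 ≈ 1.419 → root-2 (1.414)
D = 1512/855 ≈ 1.768 → 16:9 (1.778)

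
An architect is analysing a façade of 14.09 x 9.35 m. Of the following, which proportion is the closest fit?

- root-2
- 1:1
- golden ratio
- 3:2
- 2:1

3:2

14.09/9.35 ≈ 1.507. Nearest candidates are 3:2 (1.500, off by 0.007) and root-2 (1.414, off by 0.093).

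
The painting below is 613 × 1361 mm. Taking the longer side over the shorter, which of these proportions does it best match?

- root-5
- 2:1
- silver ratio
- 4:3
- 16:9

root-5

Ratio = 1361 / 613 ≈ 2.220.
Distances: root-5 2.236 (Δ 0.016); 2:1 2.000 (Δ 0.220); silver ratio 2.414 (Δ 0.194); 4:3 1.333 (Δ 0.887); 16:9 1.778 (Δ 0.442).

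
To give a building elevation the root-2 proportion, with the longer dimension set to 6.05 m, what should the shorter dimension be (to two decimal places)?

root-2 ≈ 1.41421.
Shorter side = 6.05 ÷ 1.41421 ≈ 4.2780 → 4.28 m.

4.28 m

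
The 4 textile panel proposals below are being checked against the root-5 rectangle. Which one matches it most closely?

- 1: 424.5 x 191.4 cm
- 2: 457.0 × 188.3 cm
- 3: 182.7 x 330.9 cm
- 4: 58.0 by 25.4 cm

1

Target root-5 ≈ 2.236.
1: 2.218 (Δ0.018)  2: 2.427 (Δ0.191)  3: 1.811 (Δ0.425)  4: 2.283 (Δ0.047)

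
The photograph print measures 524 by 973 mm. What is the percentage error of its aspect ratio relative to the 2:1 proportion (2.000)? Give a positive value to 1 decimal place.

Ratio = 973 / 524 ≈ 1.8569.
Ideal 2:1 = 2.0000. |1.8569 − 2.0000| / 2.0000 ≈ 7.16% → 7.2%.

7.2%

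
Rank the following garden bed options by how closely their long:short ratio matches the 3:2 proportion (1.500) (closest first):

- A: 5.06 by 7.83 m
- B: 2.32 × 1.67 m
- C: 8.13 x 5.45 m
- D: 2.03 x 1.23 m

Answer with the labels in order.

Ratios: A = 7.83 / 5.06 ≈ 1.547; B = 2.32 / 1.67 ≈ 1.389; C = 8.13 / 5.45 ≈ 1.492; D = 2.03 / 1.23 ≈ 1.650.
|Δ from 1.500|: A 0.047; B 0.111; C 0.008; D 0.150.

C, A, B, D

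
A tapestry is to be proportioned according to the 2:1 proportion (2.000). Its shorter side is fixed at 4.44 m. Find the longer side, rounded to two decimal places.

2:1 = 2.00000.
Longer side = 4.44 × 2.00000 ≈ 8.8800 → 8.88 m.

8.88 m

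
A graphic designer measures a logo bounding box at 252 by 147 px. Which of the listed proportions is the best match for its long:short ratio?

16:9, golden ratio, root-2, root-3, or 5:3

252/147 ≈ 1.714. Nearest candidates are root-3 (1.732, off by 0.018) and 5:3 (1.667, off by 0.047).

root-3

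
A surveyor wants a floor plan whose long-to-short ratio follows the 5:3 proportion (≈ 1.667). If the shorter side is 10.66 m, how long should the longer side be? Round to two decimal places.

5:3 ≈ 1.66667.
Longer side = 10.66 × 1.66667 ≈ 17.7667 → 17.77 m.

17.77 m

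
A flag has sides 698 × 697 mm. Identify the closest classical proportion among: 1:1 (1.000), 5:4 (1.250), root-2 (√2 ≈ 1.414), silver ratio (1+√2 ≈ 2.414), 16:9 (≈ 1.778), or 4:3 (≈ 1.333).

1:1

698/697 ≈ 1.001. Nearest candidates are 1:1 (1.000, off by 0.001) and 5:4 (1.250, off by 0.249).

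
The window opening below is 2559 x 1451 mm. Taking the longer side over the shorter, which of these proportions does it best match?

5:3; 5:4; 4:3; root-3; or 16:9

2559/1451 ≈ 1.764. Nearest candidates are 16:9 (1.778, off by 0.014) and root-3 (1.732, off by 0.032).

16:9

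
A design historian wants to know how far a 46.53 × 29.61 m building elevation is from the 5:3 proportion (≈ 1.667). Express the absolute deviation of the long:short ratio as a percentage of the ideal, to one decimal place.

5.7%

Ratio = 46.53 / 29.61 ≈ 1.5714.
Ideal 5:3 ≈ 1.6667. |1.5714 − 1.6667| / 1.6667 ≈ 5.72% → 5.7%.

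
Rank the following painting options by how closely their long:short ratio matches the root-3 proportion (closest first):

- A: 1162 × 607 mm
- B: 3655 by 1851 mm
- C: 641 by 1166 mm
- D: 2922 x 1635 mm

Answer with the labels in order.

A: 1162/607 ≈ 1.914 → |1.914 − 1.732| = 0.182
B: 3655/1851 ≈ 1.975 → |1.975 − 1.732| = 0.243
C: 1166/641 ≈ 1.819 → |1.819 − 1.732| = 0.087
D: 2922/1635 ≈ 1.787 → |1.787 − 1.732| = 0.055

D, C, A, B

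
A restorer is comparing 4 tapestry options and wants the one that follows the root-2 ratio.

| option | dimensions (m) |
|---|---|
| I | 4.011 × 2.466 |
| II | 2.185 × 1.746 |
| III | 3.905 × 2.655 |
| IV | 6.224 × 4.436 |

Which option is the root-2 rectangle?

IV

Target root-2 ≈ 1.414.
I: 1.627 (Δ0.213)  II: 1.251 (Δ0.163)  III: 1.471 (Δ0.057)  IV: 1.403 (Δ0.011)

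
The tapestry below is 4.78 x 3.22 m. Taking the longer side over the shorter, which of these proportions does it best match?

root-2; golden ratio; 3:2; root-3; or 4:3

Ratio = 4.78 / 3.22 ≈ 1.484.
Distances: root-2 1.414 (Δ 0.070); golden ratio 1.618 (Δ 0.134); 3:2 1.500 (Δ 0.016); root-3 1.732 (Δ 0.248); 4:3 1.333 (Δ 0.151).

3:2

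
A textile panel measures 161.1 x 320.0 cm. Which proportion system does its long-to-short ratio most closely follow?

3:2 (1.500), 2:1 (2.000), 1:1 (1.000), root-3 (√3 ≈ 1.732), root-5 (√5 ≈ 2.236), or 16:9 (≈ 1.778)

320.0/161.1 ≈ 1.986. Nearest candidates are 2:1 (2.000, off by 0.014) and 16:9 (1.778, off by 0.208).

2:1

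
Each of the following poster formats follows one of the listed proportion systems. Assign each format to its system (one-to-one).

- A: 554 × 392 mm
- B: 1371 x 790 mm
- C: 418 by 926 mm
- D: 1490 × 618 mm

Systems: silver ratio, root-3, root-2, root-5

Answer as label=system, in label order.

Ratios: A ≈ 1.413; B ≈ 1.735; C ≈ 2.215; D ≈ 2.411.
Targets: silver ratio ≈ 2.414; root-3 ≈ 1.732; root-2 ≈ 1.414; root-5 ≈ 2.236.

A=root-2, B=root-3, C=root-5, D=silver ratio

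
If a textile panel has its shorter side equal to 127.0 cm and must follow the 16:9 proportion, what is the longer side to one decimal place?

225.8 cm

16:9 ≈ 1.77778.
Longer side = 127.0 × 1.77778 ≈ 225.778 → 225.8 cm.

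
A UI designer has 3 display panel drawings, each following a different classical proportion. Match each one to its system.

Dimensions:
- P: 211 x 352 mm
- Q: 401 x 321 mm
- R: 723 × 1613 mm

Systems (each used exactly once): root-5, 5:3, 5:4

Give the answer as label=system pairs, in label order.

Ratios: P ≈ 1.668; Q ≈ 1.249; R ≈ 2.231.
Targets: root-5 ≈ 2.236; 5:3 ≈ 1.667; 5:4 ≈ 1.250.

P=5:3, Q=5:4, R=root-5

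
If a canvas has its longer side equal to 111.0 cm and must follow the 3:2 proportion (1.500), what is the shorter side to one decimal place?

74.0 cm

3:2 = 1.50000.
Shorter side = 111.0 ÷ 1.50000 ≈ 74.000 → 74.0 cm.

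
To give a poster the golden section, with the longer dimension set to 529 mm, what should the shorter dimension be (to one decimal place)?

326.9 mm

golden ratio ≈ 1.61803.
Shorter side = 529 ÷ 1.61803 ≈ 326.941 → 326.9 mm.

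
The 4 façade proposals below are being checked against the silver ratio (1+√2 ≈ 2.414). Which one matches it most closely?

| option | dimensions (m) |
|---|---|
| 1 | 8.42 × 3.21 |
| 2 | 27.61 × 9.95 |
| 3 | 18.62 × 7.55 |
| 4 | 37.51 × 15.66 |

4

Target silver ratio ≈ 2.414.
1: 2.623 (Δ0.209)  2: 2.775 (Δ0.361)  3: 2.466 (Δ0.052)  4: 2.395 (Δ0.019)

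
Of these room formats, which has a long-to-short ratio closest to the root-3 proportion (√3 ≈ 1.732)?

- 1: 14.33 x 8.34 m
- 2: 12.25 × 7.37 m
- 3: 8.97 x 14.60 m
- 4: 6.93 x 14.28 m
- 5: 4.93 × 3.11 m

1

Ratios (long/short): 1 ≈ 1.718; 2 ≈ 1.662; 3 ≈ 1.628; 4 ≈ 2.061; 5 ≈ 1.585.
root-3 ≈ 1.732; option 1 is nearest (Δ 0.014).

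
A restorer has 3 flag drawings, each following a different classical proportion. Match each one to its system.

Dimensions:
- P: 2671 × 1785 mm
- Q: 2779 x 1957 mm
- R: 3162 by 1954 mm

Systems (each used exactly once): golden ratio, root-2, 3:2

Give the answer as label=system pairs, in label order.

P=3:2, Q=root-2, R=golden ratio

Ratios: P ≈ 1.496; Q ≈ 1.420; R ≈ 1.618.
Targets: golden ratio ≈ 1.618; root-2 ≈ 1.414; 3:2 ≈ 1.500.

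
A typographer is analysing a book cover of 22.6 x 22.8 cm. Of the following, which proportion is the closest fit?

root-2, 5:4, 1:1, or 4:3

Ratio = 22.8 / 22.6 ≈ 1.009.
Distances: root-2 1.414 (Δ 0.405); 5:4 1.250 (Δ 0.241); 1:1 1.000 (Δ 0.009); 4:3 1.333 (Δ 0.324).

1:1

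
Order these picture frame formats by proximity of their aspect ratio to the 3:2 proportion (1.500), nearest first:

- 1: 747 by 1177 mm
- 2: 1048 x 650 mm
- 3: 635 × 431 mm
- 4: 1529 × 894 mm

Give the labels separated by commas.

Ratios: 1 = 1177 / 747 ≈ 1.576; 2 = 1048 / 650 ≈ 1.612; 3 = 635 / 431 ≈ 1.473; 4 = 1529 / 894 ≈ 1.710.
|Δ from 1.500|: 1 0.076; 2 0.112; 3 0.027; 4 0.210.

3, 1, 2, 4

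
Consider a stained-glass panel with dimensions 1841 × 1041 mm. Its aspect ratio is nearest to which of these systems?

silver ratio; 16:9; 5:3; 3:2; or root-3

16:9

1841/1041 ≈ 1.768. Nearest candidates are 16:9 (1.778, off by 0.010) and root-3 (1.732, off by 0.036).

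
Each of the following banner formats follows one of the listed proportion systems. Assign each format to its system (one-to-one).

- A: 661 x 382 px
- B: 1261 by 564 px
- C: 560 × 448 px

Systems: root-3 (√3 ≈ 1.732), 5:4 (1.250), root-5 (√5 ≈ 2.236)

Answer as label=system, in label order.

Ratios: A ≈ 1.730; B ≈ 2.236; C ≈ 1.250.
Targets: root-3 ≈ 1.732; 5:4 ≈ 1.250; root-5 ≈ 2.236.

A=root-3, B=root-5, C=5:4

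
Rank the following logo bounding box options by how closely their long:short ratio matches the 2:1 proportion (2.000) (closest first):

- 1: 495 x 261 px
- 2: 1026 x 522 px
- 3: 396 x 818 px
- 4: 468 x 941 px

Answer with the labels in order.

4, 2, 3, 1

1: 495/261 ≈ 1.897 → |1.897 − 2.000| = 0.103
2: 1026/522 ≈ 1.966 → |1.966 − 2.000| = 0.034
3: 818/396 ≈ 2.066 → |2.066 − 2.000| = 0.066
4: 941/468 ≈ 2.011 → |2.011 − 2.000| = 0.011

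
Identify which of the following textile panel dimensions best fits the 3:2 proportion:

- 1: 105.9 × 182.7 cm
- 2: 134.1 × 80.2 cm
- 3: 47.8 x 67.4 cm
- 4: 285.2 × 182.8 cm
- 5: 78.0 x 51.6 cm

5

Target 3:2 ≈ 1.500.
1: 1.725 (Δ0.225)  2: 1.672 (Δ0.172)  3: 1.410 (Δ0.090)  4: 1.560 (Δ0.060)  5: 1.512 (Δ0.012)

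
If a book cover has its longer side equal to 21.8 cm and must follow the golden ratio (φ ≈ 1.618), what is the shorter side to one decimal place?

golden ratio ≈ 1.61803.
Shorter side = 21.8 ÷ 1.61803 ≈ 13.473 → 13.5 cm.

13.5 cm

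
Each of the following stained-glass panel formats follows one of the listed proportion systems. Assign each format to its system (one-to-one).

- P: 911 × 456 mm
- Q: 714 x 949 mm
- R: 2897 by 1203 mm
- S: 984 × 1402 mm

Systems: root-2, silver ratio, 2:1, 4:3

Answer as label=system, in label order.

Ratios: P ≈ 1.998; Q ≈ 1.329; R ≈ 2.408; S ≈ 1.425.
Targets: root-2 ≈ 1.414; silver ratio ≈ 2.414; 2:1 ≈ 2.000; 4:3 ≈ 1.333.

P=2:1, Q=4:3, R=silver ratio, S=root-2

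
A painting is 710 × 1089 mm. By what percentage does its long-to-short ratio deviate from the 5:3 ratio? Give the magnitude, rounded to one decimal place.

8.0%

Ratio = 1089 / 710 ≈ 1.5338.
Ideal 5:3 ≈ 1.6667. |1.5338 − 1.6667| / 1.6667 ≈ 7.97% → 8.0%.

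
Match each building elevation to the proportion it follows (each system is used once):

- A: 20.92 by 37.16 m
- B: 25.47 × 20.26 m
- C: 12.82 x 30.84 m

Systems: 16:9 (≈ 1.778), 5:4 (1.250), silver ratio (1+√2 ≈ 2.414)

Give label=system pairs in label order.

A=16:9, B=5:4, C=silver ratio

Ratios: A ≈ 1.776; B ≈ 1.257; C ≈ 2.406.
Targets: 16:9 ≈ 1.778; 5:4 ≈ 1.250; silver ratio ≈ 2.414.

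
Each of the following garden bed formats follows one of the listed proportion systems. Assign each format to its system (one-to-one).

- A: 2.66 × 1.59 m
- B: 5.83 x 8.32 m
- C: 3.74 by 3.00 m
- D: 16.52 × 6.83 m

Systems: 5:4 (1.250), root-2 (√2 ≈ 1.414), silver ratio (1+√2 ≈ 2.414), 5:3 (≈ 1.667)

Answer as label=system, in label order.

A=5:3, B=root-2, C=5:4, D=silver ratio

A = 2.66/1.59 ≈ 1.673 → 5:3 (1.667)
B = 8.32/5.83 ≈ 1.427 → root-2 (1.414)
C = 3.74/3.00 ≈ 1.247 → 5:4 (1.250)
D = 16.52/6.83 ≈ 2.419 → silver ratio (2.414)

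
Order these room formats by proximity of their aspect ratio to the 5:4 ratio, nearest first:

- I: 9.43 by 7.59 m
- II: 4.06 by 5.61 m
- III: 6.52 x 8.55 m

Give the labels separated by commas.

Ratios: I = 9.43 / 7.59 ≈ 1.242; II = 5.61 / 4.06 ≈ 1.382; III = 8.55 / 6.52 ≈ 1.311.
|Δ from 1.250|: I 0.008; II 0.132; III 0.061.

I, III, II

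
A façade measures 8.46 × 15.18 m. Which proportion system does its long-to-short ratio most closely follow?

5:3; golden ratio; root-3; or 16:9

Ratio = 15.18 / 8.46 ≈ 1.794.
Distances: 5:3 1.667 (Δ 0.127); golden ratio 1.618 (Δ 0.176); root-3 1.732 (Δ 0.062); 16:9 1.778 (Δ 0.016).

16:9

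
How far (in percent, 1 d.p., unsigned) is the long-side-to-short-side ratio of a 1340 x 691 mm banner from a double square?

3.0%

Ratio = 1340 / 691 ≈ 1.9392.
Ideal 2:1 = 2.0000. |1.9392 − 2.0000| / 2.0000 ≈ 3.04% → 3.0%.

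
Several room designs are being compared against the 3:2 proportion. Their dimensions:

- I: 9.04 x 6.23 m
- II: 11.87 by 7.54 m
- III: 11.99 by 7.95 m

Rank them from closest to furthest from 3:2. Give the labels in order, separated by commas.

I: 9.04/6.23 ≈ 1.451 → |1.451 − 1.500| = 0.049
II: 11.87/7.54 ≈ 1.574 → |1.574 − 1.500| = 0.074
III: 11.99/7.95 ≈ 1.508 → |1.508 − 1.500| = 0.008

III, I, II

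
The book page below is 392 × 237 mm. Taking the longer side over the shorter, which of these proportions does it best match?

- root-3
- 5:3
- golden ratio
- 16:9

Ratio = 392 / 237 ≈ 1.654.
Distances: root-3 1.732 (Δ 0.078); 5:3 1.667 (Δ 0.013); golden ratio 1.618 (Δ 0.036); 16:9 1.778 (Δ 0.124).

5:3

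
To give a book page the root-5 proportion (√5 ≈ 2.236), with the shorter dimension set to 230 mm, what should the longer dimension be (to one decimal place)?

514.3 mm

root-5 ≈ 2.23607.
Longer side = 230 × 2.23607 ≈ 514.296 → 514.3 mm.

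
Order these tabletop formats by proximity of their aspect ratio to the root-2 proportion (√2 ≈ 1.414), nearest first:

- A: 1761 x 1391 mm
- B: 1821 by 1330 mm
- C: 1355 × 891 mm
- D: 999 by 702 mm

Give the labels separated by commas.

D, B, C, A

A: 1761/1391 ≈ 1.266 → |1.266 − 1.414| = 0.148
B: 1821/1330 ≈ 1.369 → |1.369 − 1.414| = 0.045
C: 1355/891 ≈ 1.521 → |1.521 − 1.414| = 0.107
D: 999/702 ≈ 1.423 → |1.423 − 1.414| = 0.009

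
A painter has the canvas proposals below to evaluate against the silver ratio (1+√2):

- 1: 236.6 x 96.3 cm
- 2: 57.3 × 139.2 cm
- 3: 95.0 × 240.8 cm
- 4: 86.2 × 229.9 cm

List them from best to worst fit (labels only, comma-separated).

2, 1, 3, 4

1: 236.6/96.3 ≈ 2.457 → |2.457 − 2.414| = 0.043
2: 139.2/57.3 ≈ 2.429 → |2.429 − 2.414| = 0.015
3: 240.8/95.0 ≈ 2.535 → |2.535 − 2.414| = 0.121
4: 229.9/86.2 ≈ 2.667 → |2.667 − 2.414| = 0.253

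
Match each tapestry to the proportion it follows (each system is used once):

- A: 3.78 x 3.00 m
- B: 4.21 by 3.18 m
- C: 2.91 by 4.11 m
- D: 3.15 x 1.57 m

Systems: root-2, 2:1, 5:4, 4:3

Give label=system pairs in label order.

Ratios: A ≈ 1.260; B ≈ 1.324; C ≈ 1.412; D ≈ 2.006.
Targets: root-2 ≈ 1.414; 2:1 ≈ 2.000; 5:4 ≈ 1.250; 4:3 ≈ 1.333.

A=5:4, B=4:3, C=root-2, D=2:1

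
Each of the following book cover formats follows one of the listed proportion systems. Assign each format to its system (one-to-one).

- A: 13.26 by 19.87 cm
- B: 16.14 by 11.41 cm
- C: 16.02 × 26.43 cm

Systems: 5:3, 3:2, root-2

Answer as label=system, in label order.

A=3:2, B=root-2, C=5:3

A = 19.87/13.26 ≈ 1.498 → 3:2 (1.500)
B = 16.14/11.41 ≈ 1.415 → root-2 (1.414)
C = 26.43/16.02 ≈ 1.650 → 5:3 (1.667)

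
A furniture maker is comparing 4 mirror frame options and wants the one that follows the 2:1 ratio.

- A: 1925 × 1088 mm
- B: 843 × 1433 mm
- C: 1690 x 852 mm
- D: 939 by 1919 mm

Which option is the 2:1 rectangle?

Target 2:1 ≈ 2.000.
A: 1.769 (Δ0.231)  B: 1.700 (Δ0.300)  C: 1.984 (Δ0.016)  D: 2.044 (Δ0.044)

C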